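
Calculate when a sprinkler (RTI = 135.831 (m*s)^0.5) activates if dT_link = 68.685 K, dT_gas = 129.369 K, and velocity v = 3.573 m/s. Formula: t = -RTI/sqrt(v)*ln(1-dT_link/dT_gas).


dT_link/dT_gas = 0.53092
ln(1 - 0.53092) = -0.75699
t = -135.831 / sqrt(3.573) * -0.75699 = 54.397 s

54.397 s


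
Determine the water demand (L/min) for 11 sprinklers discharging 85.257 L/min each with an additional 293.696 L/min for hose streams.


Sprinkler demand = 11 * 85.257 = 937.827 L/min
Total = 937.827 + 293.696 = 1231.523 L/min

1231.523 L/min


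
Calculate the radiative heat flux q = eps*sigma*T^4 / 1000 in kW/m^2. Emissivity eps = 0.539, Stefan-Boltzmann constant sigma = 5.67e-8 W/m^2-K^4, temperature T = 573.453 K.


T^4 = 1.0814e+11
q = 0.539 * 5.67e-8 * 1.0814e+11 / 1000 = 3.3049 kW/m^2

3.3049 kW/m^2


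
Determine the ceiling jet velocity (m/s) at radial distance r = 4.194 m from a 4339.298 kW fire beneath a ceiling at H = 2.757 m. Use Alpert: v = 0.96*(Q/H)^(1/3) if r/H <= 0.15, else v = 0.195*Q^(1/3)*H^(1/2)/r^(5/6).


r/H = 4.194 / 2.757 = 1.5212
r/H > 0.15, so v = 0.195*Q^(1/3)*H^(1/2)/r^(5/6)
Q^(1/3) = 16.311
H^(1/2) = 1.6604
r^(5/6) = 3.3026
v = 0.195 * 16.311 * 1.6604 / 3.3026 = 1.5991 m/s

1.5991 m/s


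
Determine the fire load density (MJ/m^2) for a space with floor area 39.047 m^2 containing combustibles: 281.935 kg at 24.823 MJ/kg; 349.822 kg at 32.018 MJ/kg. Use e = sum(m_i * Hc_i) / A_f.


Total energy = 281.935*24.823 + 349.822*32.018
= 6998.473 + 11200.60
= 18199.07 MJ
e = 18199.07 / 39.047 = 466.08 MJ/m^2

466.08 MJ/m^2


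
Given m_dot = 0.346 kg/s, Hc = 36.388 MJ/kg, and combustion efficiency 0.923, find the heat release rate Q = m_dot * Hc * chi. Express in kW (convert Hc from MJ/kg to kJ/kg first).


Hc = 36.388 MJ/kg = 36.388 * 1000 kJ/kg = 36388 kJ/kg
Q = 0.346 kg/s * 36388 kJ/kg * 0.923 = 11621 kW

11621 kW


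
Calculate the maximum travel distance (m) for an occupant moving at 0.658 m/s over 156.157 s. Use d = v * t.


d = 0.658 * 156.157 = 102.75 m

102.75 m


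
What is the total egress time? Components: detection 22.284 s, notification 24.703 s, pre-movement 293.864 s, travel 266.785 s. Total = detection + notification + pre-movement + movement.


Total = 22.284 + 24.703 + 293.864 + 266.785 = 607.636 s

607.636 s


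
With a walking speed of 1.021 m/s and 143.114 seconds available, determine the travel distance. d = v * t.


d = 1.021 * 143.114 = 146.12 m

146.12 m


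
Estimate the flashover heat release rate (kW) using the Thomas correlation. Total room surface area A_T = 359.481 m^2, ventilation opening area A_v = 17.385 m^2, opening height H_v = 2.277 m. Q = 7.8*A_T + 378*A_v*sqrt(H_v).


7.8*A_T = 2804.0
sqrt(H_v) = 1.5090
378*A_v*sqrt(H_v) = 9916.3
Q = 2804.0 + 9916.3 = 12720 kW

12720 kW


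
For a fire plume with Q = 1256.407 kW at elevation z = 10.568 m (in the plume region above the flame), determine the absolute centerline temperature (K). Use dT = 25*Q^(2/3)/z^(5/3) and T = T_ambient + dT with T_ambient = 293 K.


Q^(2/3) = 116.44
z^(5/3) = 50.893
dT = 25 * 116.44 / 50.893 = 57.197 K
T = 293 + 57.197 = 350.20 K

350.20 K


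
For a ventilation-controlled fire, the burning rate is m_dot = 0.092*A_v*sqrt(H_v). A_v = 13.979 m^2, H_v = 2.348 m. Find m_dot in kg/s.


sqrt(H_v) = 1.5323
m_dot = 0.092 * 13.979 * 1.5323 = 1.9707 kg/s

1.9707 kg/s


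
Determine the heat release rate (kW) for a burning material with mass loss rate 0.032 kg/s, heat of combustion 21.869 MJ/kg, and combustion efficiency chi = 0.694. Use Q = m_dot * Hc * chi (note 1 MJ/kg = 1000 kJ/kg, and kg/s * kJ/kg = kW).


Hc = 21.869 MJ/kg = 21.869 * 1000 kJ/kg = 21869 kJ/kg
Q = 0.032 kg/s * 21869 kJ/kg * 0.694 = 485.67 kW

485.67 kW


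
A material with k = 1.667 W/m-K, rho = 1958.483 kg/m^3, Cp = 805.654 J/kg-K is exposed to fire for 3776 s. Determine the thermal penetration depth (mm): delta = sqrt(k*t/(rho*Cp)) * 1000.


alpha = 1.667 / (1958.483 * 805.654) = 1.0565e-06 m^2/s
alpha * t = 0.0039893
delta = sqrt(0.0039893) * 1000 = 63.161 mm

63.161 mm


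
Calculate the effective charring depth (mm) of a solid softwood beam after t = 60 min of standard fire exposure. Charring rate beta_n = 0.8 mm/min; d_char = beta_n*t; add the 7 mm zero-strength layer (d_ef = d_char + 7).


d_char = 0.8 * 60 = 48 mm
d_ef = 48 + 1.0*7 = 55 mm

55 mm


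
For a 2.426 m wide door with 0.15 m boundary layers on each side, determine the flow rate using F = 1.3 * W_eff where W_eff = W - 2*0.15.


W_eff = 2.426 - 0.30 = 2.126 m
F = 1.3 * 2.126 = 2.7638 persons/s

2.7638 persons/s


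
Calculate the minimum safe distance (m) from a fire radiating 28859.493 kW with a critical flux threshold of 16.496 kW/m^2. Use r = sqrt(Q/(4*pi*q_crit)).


4*pi*q_crit = 207.29
Q/(4*pi*q_crit) = 139.22
r = sqrt(139.22) = 11.799 m

11.799 m


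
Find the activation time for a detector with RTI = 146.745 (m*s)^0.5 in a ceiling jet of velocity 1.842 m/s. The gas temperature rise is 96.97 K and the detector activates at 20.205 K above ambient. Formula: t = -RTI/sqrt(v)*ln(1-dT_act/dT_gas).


dT_act/dT_gas = 0.20836
ln(1 - 0.20836) = -0.23365
t = -146.745 / sqrt(1.842) * -0.23365 = 25.263 s

25.263 s


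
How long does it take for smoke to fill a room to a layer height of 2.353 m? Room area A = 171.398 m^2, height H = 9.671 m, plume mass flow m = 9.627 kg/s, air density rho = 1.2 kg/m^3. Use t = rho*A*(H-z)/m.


H - z = 7.318 m
t = 1.2 * 171.398 * 7.318 / 9.627 = 156.35 s

156.35 s


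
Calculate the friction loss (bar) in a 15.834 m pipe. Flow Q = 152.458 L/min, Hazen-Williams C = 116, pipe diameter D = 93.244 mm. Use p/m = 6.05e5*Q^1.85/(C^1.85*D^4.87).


Q^1.85 = 10935
C^1.85 = 6595.5
D^4.87 = 3.9089e+09
p/m = 0.00025662 bar/m
p_total = 0.00025662 * 15.834 = 0.0040632 bar

0.0040632 bar


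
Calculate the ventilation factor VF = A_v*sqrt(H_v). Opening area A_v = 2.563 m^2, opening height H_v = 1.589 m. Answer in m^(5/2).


sqrt(H_v) = 1.2606
VF = 2.563 * 1.2606 = 3.2308 m^(5/2)

3.2308 m^(5/2)


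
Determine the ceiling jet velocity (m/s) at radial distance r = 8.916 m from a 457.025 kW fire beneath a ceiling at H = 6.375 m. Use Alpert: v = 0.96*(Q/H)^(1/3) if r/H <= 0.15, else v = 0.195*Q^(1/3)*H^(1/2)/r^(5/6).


r/H = 8.916 / 6.375 = 1.3986
r/H > 0.15, so v = 0.195*Q^(1/3)*H^(1/2)/r^(5/6)
Q^(1/3) = 7.7028
H^(1/2) = 2.5249
r^(5/6) = 6.1917
v = 0.195 * 7.7028 * 2.5249 / 6.1917 = 0.61251 m/s

0.61251 m/s


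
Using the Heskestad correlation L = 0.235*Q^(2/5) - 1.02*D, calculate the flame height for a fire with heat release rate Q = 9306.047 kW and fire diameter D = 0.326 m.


Q^(2/5) = 38.682
0.235 * Q^(2/5) = 9.0902
1.02 * D = 0.33252
L = 8.7577 m

8.7577 m


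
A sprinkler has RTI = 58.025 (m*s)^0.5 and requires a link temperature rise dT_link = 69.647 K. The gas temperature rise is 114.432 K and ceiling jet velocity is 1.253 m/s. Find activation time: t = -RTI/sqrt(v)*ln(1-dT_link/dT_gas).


dT_link/dT_gas = 0.60863
ln(1 - 0.60863) = -0.93811
t = -58.025 / sqrt(1.253) * -0.93811 = 48.629 s

48.629 s


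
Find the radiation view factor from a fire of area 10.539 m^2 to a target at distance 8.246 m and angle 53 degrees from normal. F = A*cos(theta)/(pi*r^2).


cos(53 deg) = 0.60182
pi*r^2 = 213.62
F = 10.539 * 0.60182 / 213.62 = 0.029691

0.029691


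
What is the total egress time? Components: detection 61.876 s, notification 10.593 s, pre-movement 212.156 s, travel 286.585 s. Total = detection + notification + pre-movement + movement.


Total = 61.876 + 10.593 + 212.156 + 286.585 = 571.21 s

571.21 s


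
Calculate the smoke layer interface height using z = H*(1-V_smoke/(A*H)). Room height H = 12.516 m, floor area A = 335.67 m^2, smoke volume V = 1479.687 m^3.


V/(A*H) = 0.35220
1 - 0.35220 = 0.64780
z = 12.516 * 0.64780 = 8.1078 m

8.1078 m


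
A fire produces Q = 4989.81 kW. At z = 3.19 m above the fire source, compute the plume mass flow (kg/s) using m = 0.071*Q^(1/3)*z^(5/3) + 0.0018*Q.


Q^(1/3) = 17.088
z^(5/3) = 6.9128
First term = 0.071 * 17.088 * 6.9128 = 8.3870
Second term = 0.0018 * 4989.81 = 8.9817
m = 17.369 kg/s

17.369 kg/s


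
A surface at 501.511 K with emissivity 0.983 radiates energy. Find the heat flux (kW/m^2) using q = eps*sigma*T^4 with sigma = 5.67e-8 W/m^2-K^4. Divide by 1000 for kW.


T^4 = 6.3259e+10
q = 0.983 * 5.67e-8 * 6.3259e+10 / 1000 = 3.5258 kW/m^2

3.5258 kW/m^2


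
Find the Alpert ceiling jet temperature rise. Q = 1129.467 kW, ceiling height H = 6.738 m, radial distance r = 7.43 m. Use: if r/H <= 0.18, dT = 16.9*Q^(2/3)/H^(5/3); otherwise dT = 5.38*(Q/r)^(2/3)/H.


r/H = 7.43 / 6.738 = 1.1027
r/H > 0.18, so dT = 5.38*(Q/r)^(2/3)/H
Q/r = 152.01
(Q/r)^(2/3) = 28.483
dT = 5.38 * 28.483 / 6.738 = 22.743 K

22.743 K


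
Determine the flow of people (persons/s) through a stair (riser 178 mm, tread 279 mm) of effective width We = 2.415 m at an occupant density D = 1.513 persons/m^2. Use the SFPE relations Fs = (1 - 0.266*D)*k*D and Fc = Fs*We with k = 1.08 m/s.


1 - 0.266*D = 1 - 0.266*1.513 = 0.59754
Fs = 0.59754 * 1.08 * 1.513 = 0.97641 persons/(s*m)
Fc = 0.97641 * 2.415 = 2.3580 persons/s

2.3580 persons/s


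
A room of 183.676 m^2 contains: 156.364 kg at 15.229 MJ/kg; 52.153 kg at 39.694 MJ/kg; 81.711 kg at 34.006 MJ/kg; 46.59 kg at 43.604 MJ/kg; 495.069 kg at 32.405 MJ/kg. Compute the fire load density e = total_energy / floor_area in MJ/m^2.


Total energy = 156.364*15.229 + 52.153*39.694 + 81.711*34.006 + 46.59*43.604 + 495.069*32.405
= 2381.267 + 2070.161 + 2778.664 + 2031.510 + 16042.71
= 25304.31 MJ
e = 25304.31 / 183.676 = 137.77 MJ/m^2

137.77 MJ/m^2


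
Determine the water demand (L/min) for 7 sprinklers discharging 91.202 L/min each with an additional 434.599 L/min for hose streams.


Sprinkler demand = 7 * 91.202 = 638.414 L/min
Total = 638.414 + 434.599 = 1073.013 L/min

1073.013 L/min


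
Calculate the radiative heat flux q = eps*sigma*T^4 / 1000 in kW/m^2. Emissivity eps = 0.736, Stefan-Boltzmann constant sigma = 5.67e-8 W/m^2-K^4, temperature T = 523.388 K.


T^4 = 7.5040e+10
q = 0.736 * 5.67e-8 * 7.5040e+10 / 1000 = 3.1315 kW/m^2

3.1315 kW/m^2


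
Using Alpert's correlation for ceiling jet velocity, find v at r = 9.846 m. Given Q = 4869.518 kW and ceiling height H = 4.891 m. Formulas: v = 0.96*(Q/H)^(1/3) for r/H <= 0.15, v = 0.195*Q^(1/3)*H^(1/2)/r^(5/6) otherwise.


r/H = 9.846 / 4.891 = 2.0131
r/H > 0.15, so v = 0.195*Q^(1/3)*H^(1/2)/r^(5/6)
Q^(1/3) = 16.950
H^(1/2) = 2.2116
r^(5/6) = 6.7254
v = 0.195 * 16.950 * 2.2116 / 6.7254 = 1.0869 m/s

1.0869 m/s


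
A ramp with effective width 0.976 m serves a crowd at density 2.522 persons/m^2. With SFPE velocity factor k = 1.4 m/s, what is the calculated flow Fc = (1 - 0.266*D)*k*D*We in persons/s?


1 - 0.266*D = 1 - 0.266*2.522 = 0.32915
Fs = 0.32915 * 1.4 * 2.522 = 1.1622 persons/(s*m)
Fc = 1.1622 * 0.976 = 1.1343 persons/s

1.1343 persons/s


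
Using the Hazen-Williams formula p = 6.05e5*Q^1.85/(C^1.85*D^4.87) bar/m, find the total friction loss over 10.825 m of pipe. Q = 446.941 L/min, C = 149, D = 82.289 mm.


Q^1.85 = 79977
C^1.85 = 10481
D^4.87 = 2.1267e+09
p/m = 0.0021707 bar/m
p_total = 0.0021707 * 10.825 = 0.023498 bar

0.023498 bar


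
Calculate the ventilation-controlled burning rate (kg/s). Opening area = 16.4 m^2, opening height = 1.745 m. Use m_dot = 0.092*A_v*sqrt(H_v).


sqrt(H_v) = 1.3210
m_dot = 0.092 * 16.4 * 1.3210 = 1.9931 kg/s

1.9931 kg/s


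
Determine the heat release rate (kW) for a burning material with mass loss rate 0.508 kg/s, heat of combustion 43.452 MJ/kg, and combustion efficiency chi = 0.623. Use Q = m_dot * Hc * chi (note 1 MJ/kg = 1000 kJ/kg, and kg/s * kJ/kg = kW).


Hc = 43.452 MJ/kg = 43.452 * 1000 kJ/kg = 43452 kJ/kg
Q = 0.508 kg/s * 43452 kJ/kg * 0.623 = 13752 kW

13752 kW


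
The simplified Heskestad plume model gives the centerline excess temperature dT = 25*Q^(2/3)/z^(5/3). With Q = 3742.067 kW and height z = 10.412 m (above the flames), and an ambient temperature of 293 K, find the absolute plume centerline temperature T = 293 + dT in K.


Q^(2/3) = 241.03
z^(5/3) = 49.647
dT = 25 * 241.03 / 49.647 = 121.37 K
T = 293 + 121.37 = 414.37 K

414.37 K


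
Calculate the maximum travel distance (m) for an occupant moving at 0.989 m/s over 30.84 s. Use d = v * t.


d = 0.989 * 30.84 = 30.501 m

30.501 m


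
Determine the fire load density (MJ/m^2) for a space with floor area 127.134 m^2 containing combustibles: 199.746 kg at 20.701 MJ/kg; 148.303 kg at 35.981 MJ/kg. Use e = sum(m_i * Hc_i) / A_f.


Total energy = 199.746*20.701 + 148.303*35.981
= 4134.942 + 5336.090
= 9471.032 MJ
e = 9471.032 / 127.134 = 74.496 MJ/m^2

74.496 MJ/m^2


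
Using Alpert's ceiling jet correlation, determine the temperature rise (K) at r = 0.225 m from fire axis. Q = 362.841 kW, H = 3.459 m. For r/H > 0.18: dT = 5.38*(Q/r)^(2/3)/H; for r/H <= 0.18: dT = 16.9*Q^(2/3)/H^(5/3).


r/H = 0.225 / 3.459 = 0.065048
r/H <= 0.18, so dT = 16.9*Q^(2/3)/H^(5/3)
Q^(2/3) = 50.872
H^(5/3) = 7.9114
dT = 16.9 * 50.872 / 7.9114 = 108.67 K

108.67 K


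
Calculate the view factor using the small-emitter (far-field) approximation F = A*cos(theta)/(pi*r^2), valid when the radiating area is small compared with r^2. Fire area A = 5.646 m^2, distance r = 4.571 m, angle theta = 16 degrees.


cos(16 deg) = 0.96126
pi*r^2 = 65.641
F = 5.646 * 0.96126 / 65.641 = 0.082682

0.082682


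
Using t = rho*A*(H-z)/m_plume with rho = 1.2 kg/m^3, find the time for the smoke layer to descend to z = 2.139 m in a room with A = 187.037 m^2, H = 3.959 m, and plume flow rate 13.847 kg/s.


H - z = 1.82 m
t = 1.2 * 187.037 * 1.82 / 13.847 = 29.500 s

29.500 s


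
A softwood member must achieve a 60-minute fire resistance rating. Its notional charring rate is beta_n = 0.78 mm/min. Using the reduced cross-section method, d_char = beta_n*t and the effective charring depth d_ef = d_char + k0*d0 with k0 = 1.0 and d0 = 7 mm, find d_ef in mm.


d_char = 0.78 * 60 = 46.8 mm
d_ef = 46.8 + 1.0*7 = 53.8 mm

53.8 mm


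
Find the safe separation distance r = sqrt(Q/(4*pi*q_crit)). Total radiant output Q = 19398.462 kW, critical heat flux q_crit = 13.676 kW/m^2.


4*pi*q_crit = 171.86
Q/(4*pi*q_crit) = 112.88
r = sqrt(112.88) = 10.624 m

10.624 m


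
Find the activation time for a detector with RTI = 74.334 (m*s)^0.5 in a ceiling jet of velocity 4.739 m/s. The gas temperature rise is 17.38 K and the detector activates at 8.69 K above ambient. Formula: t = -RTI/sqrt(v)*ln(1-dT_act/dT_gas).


dT_act/dT_gas = 0.5
ln(1 - 0.5) = -0.69315
t = -74.334 / sqrt(4.739) * -0.69315 = 23.668 s

23.668 s


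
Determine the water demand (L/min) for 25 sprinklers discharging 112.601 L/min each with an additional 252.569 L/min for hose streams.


Sprinkler demand = 25 * 112.601 = 2815.025 L/min
Total = 2815.025 + 252.569 = 3067.594 L/min

3067.594 L/min


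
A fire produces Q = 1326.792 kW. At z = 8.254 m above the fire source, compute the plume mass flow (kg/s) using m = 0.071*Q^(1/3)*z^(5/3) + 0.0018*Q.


Q^(1/3) = 10.988
z^(5/3) = 33.711
First term = 0.071 * 10.988 * 33.711 = 26.301
Second term = 0.0018 * 1326.792 = 2.3882
m = 28.689 kg/s

28.689 kg/s


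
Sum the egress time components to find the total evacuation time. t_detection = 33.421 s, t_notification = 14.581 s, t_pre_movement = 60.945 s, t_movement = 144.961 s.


Total = 33.421 + 14.581 + 60.945 + 144.961 = 253.908 s

253.908 s


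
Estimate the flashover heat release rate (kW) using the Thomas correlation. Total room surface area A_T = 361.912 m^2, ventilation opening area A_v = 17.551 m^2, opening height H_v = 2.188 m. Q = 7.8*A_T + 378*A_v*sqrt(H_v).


7.8*A_T = 2822.9
sqrt(H_v) = 1.4792
378*A_v*sqrt(H_v) = 9813.4
Q = 2822.9 + 9813.4 = 12636 kW

12636 kW


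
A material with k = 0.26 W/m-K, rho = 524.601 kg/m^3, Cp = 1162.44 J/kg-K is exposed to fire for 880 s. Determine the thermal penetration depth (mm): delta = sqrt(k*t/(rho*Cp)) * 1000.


alpha = 0.26 / (524.601 * 1162.44) = 4.2636e-07 m^2/s
alpha * t = 0.00037519
delta = sqrt(0.00037519) * 1000 = 19.370 mm

19.370 mm


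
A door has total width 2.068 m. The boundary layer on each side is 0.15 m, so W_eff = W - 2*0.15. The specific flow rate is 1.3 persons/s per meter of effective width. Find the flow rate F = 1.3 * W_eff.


W_eff = 2.068 - 0.30 = 1.768 m
F = 1.3 * 1.768 = 2.2984 persons/s

2.2984 persons/s


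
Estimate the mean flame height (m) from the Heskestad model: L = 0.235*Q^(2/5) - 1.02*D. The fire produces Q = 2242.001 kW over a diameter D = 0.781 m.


Q^(2/5) = 21.890
0.235 * Q^(2/5) = 5.1443
1.02 * D = 0.79662
L = 4.3476 m

4.3476 m


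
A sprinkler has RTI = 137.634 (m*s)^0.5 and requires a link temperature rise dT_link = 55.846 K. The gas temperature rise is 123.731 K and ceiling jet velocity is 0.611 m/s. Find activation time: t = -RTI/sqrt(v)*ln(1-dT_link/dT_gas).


dT_link/dT_gas = 0.45135
ln(1 - 0.45135) = -0.60029
t = -137.634 / sqrt(0.611) * -0.60029 = 105.70 s

105.70 s


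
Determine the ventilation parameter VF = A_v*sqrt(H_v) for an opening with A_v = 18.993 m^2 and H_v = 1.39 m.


sqrt(H_v) = 1.1790
VF = 18.993 * 1.1790 = 22.392 m^(5/2)

22.392 m^(5/2)


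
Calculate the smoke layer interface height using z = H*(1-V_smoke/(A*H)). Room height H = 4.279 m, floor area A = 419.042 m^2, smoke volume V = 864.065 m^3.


V/(A*H) = 0.48189
1 - 0.48189 = 0.51811
z = 4.279 * 0.51811 = 2.2170 m

2.2170 m


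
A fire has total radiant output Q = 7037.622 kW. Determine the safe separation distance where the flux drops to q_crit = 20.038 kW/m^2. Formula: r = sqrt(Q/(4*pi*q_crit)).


4*pi*q_crit = 251.80
Q/(4*pi*q_crit) = 27.949
r = sqrt(27.949) = 5.2867 m

5.2867 m


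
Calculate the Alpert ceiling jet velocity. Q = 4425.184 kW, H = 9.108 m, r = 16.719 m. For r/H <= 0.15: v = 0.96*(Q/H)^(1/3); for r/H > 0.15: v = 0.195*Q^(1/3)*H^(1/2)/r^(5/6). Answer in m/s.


r/H = 16.719 / 9.108 = 1.8356
r/H > 0.15, so v = 0.195*Q^(1/3)*H^(1/2)/r^(5/6)
Q^(1/3) = 16.418
H^(1/2) = 3.0179
r^(5/6) = 10.455
v = 0.195 * 16.418 * 3.0179 / 10.455 = 0.92409 m/s

0.92409 m/s


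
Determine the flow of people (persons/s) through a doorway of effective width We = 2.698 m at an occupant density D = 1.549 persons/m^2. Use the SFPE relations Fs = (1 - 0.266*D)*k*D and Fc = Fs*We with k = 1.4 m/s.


1 - 0.266*D = 1 - 0.266*1.549 = 0.58797
Fs = 0.58797 * 1.4 * 1.549 = 1.2751 persons/(s*m)
Fc = 1.2751 * 2.698 = 3.4401 persons/s

3.4401 persons/s


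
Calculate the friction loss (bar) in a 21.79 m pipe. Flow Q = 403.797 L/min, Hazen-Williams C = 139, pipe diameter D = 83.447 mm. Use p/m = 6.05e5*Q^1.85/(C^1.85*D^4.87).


Q^1.85 = 66283
C^1.85 = 9216.7
D^4.87 = 2.2765e+09
p/m = 0.0019112 bar/m
p_total = 0.0019112 * 21.79 = 0.041645 bar

0.041645 bar


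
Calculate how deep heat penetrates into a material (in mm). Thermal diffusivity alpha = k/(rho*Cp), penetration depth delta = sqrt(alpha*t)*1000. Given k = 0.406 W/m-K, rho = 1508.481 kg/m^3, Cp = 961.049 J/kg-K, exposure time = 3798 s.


alpha = 0.406 / (1508.481 * 961.049) = 2.8005e-07 m^2/s
alpha * t = 0.0010636
delta = sqrt(0.0010636) * 1000 = 32.614 mm

32.614 mm


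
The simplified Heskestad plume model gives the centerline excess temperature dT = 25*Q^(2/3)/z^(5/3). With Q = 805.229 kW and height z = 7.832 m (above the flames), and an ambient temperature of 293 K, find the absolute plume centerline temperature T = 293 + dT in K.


Q^(2/3) = 86.552
z^(5/3) = 30.888
dT = 25 * 86.552 / 30.888 = 70.054 K
T = 293 + 70.054 = 363.05 K

363.05 K


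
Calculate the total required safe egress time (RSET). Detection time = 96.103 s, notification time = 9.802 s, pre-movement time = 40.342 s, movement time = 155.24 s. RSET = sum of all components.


Total = 96.103 + 9.802 + 40.342 + 155.24 = 301.487 s

301.487 s


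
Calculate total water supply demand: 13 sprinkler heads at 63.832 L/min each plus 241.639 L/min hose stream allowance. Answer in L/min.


Sprinkler demand = 13 * 63.832 = 829.816 L/min
Total = 829.816 + 241.639 = 1071.455 L/min

1071.455 L/min


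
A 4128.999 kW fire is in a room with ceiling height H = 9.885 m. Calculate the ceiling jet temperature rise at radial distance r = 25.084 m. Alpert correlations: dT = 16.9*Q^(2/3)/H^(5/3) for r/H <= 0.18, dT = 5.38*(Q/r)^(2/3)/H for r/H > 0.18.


r/H = 25.084 / 9.885 = 2.5376
r/H > 0.18, so dT = 5.38*(Q/r)^(2/3)/H
Q/r = 164.61
(Q/r)^(2/3) = 30.035
dT = 5.38 * 30.035 / 9.885 = 16.347 K

16.347 K


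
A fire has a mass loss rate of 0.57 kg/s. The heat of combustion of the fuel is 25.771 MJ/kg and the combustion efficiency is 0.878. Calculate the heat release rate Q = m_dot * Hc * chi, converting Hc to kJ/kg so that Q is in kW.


Hc = 25.771 MJ/kg = 25.771 * 1000 kJ/kg = 25771 kJ/kg
Q = 0.57 kg/s * 25771 kJ/kg * 0.878 = 12897 kW

12897 kW


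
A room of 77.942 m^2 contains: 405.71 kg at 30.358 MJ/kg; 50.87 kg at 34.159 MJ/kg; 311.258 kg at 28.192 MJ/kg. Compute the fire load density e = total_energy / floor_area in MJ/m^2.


Total energy = 405.71*30.358 + 50.87*34.159 + 311.258*28.192
= 12316.54 + 1737.668 + 8774.986
= 22829.20 MJ
e = 22829.20 / 77.942 = 292.90 MJ/m^2

292.90 MJ/m^2


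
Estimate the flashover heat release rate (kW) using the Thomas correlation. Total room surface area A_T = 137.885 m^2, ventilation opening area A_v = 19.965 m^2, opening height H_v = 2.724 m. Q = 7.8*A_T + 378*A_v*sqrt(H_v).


7.8*A_T = 1075.503
sqrt(H_v) = 1.6505
378*A_v*sqrt(H_v) = 12456
Q = 1075.503 + 12456 = 13531 kW

13531 kW


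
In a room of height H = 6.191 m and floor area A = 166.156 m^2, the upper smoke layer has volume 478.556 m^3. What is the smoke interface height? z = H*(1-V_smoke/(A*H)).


V/(A*H) = 0.46522
1 - 0.46522 = 0.53478
z = 6.191 * 0.53478 = 3.3108 m

3.3108 m


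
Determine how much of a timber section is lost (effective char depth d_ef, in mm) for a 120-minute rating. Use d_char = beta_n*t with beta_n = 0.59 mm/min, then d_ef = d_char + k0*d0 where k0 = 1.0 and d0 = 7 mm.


d_char = 0.59 * 120 = 70.8 mm
d_ef = 70.8 + 1.0*7 = 77.8 mm

77.8 mm


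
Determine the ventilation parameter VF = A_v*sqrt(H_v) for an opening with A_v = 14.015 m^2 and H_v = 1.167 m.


sqrt(H_v) = 1.0803
VF = 14.015 * 1.0803 = 15.140 m^(5/2)

15.140 m^(5/2)


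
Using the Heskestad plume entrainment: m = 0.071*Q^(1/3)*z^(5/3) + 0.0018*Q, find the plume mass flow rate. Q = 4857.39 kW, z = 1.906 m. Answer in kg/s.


Q^(1/3) = 16.936
z^(5/3) = 2.9300
First term = 0.071 * 16.936 * 2.9300 = 3.5231
Second term = 0.0018 * 4857.39 = 8.7433
m = 12.266 kg/s

12.266 kg/s


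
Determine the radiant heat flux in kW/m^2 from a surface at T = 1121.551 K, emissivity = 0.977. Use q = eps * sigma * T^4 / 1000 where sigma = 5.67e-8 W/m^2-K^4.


T^4 = 1.5823e+12
q = 0.977 * 5.67e-8 * 1.5823e+12 / 1000 = 87.650 kW/m^2

87.650 kW/m^2


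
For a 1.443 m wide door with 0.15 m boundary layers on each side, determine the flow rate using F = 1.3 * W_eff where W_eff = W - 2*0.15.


W_eff = 1.443 - 0.30 = 1.143 m
F = 1.3 * 1.143 = 1.4859 persons/s

1.4859 persons/s


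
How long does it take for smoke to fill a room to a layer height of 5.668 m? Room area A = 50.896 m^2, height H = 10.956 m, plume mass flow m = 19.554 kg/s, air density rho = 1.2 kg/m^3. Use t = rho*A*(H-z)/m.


H - z = 5.288 m
t = 1.2 * 50.896 * 5.288 / 19.554 = 16.517 s

16.517 s


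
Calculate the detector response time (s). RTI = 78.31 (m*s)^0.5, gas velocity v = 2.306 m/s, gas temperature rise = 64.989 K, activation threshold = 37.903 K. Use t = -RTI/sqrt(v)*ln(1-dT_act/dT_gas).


dT_act/dT_gas = 0.58322
ln(1 - 0.58322) = -0.87520
t = -78.31 / sqrt(2.306) * -0.87520 = 45.133 s

45.133 s


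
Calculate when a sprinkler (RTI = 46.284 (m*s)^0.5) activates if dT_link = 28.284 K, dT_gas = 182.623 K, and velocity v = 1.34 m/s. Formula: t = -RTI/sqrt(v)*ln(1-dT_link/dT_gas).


dT_link/dT_gas = 0.15488
ln(1 - 0.15488) = -0.16827
t = -46.284 / sqrt(1.34) * -0.16827 = 6.7281 s

6.7281 s


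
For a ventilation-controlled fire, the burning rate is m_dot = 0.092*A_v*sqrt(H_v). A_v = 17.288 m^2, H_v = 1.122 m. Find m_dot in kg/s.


sqrt(H_v) = 1.0592
m_dot = 0.092 * 17.288 * 1.0592 = 1.6847 kg/s

1.6847 kg/s


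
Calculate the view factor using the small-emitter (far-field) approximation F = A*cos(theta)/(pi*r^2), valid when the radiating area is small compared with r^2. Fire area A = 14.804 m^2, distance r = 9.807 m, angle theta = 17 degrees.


cos(17 deg) = 0.95630
pi*r^2 = 302.15
F = 14.804 * 0.95630 / 302.15 = 0.046855

0.046855


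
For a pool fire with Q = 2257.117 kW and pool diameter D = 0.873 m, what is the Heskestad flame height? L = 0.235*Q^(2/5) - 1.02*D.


Q^(2/5) = 21.949
0.235 * Q^(2/5) = 5.1581
1.02 * D = 0.89046
L = 4.2676 m

4.2676 m


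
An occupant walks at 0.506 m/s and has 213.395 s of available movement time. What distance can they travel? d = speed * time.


d = 0.506 * 213.395 = 107.98 m

107.98 m


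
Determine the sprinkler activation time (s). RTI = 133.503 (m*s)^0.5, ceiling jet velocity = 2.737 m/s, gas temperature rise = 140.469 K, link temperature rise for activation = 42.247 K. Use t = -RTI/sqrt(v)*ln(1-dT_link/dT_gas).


dT_link/dT_gas = 0.30076
ln(1 - 0.30076) = -0.35776
t = -133.503 / sqrt(2.737) * -0.35776 = 28.870 s

28.870 s


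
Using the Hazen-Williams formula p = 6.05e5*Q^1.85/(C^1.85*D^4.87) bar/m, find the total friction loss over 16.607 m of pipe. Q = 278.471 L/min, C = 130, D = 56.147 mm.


Q^1.85 = 33331
C^1.85 = 8143.2
D^4.87 = 3.3054e+08
p/m = 0.0074917 bar/m
p_total = 0.0074917 * 16.607 = 0.12442 bar

0.12442 bar


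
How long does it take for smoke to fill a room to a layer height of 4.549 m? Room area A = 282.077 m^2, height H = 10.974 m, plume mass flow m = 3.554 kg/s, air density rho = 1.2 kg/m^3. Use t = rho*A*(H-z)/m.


H - z = 6.425 m
t = 1.2 * 282.077 * 6.425 / 3.554 = 611.93 s

611.93 s


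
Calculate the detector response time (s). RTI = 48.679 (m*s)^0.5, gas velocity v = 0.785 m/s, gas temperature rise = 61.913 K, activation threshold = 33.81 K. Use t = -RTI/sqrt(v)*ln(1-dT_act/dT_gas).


dT_act/dT_gas = 0.54609
ln(1 - 0.54609) = -0.78985
t = -48.679 / sqrt(0.785) * -0.78985 = 43.396 s

43.396 s


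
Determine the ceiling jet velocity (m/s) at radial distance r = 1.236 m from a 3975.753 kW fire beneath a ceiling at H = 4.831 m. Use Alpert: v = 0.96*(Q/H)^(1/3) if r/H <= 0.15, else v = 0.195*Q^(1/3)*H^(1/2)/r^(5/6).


r/H = 1.236 / 4.831 = 0.25585
r/H > 0.15, so v = 0.195*Q^(1/3)*H^(1/2)/r^(5/6)
Q^(1/3) = 15.842
H^(1/2) = 2.1980
r^(5/6) = 1.1931
v = 0.195 * 15.842 * 2.1980 / 1.1931 = 5.6909 m/s

5.6909 m/s


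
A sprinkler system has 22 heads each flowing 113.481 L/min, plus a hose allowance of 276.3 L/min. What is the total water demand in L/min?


Sprinkler demand = 22 * 113.481 = 2496.582 L/min
Total = 2496.582 + 276.3 = 2772.882 L/min

2772.882 L/min


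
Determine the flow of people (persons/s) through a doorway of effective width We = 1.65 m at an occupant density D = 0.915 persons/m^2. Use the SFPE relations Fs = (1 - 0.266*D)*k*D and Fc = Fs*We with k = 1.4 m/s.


1 - 0.266*D = 1 - 0.266*0.915 = 0.75661
Fs = 0.75661 * 1.4 * 0.915 = 0.96922 persons/(s*m)
Fc = 0.96922 * 1.65 = 1.5992 persons/s

1.5992 persons/s


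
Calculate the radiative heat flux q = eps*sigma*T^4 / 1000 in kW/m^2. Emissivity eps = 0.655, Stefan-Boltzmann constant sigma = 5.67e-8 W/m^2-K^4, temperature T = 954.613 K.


T^4 = 8.3044e+11
q = 0.655 * 5.67e-8 * 8.3044e+11 / 1000 = 30.841 kW/m^2

30.841 kW/m^2


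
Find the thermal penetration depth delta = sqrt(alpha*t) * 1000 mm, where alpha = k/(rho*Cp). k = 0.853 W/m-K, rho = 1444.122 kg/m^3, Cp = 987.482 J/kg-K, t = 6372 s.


alpha = 0.853 / (1444.122 * 987.482) = 5.9816e-07 m^2/s
alpha * t = 0.0038115
delta = sqrt(0.0038115) * 1000 = 61.737 mm

61.737 mm


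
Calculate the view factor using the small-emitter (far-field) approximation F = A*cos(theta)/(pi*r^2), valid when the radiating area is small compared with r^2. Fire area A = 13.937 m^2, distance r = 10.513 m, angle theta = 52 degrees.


cos(52 deg) = 0.61566
pi*r^2 = 347.22
F = 13.937 * 0.61566 / 347.22 = 0.024712

0.024712


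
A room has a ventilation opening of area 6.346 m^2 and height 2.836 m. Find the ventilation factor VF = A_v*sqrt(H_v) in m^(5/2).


sqrt(H_v) = 1.6840
VF = 6.346 * 1.6840 = 10.687 m^(5/2)

10.687 m^(5/2)


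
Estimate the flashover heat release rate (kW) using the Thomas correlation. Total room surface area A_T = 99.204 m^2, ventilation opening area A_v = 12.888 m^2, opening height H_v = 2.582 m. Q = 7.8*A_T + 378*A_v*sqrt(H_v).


7.8*A_T = 773.79
sqrt(H_v) = 1.6069
378*A_v*sqrt(H_v) = 7828.1
Q = 773.79 + 7828.1 = 8601.9 kW

8601.9 kW


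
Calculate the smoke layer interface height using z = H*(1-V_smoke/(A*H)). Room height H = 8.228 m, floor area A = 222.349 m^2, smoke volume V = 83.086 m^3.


V/(A*H) = 0.045415
1 - 0.045415 = 0.95459
z = 8.228 * 0.95459 = 7.8543 m

7.8543 m


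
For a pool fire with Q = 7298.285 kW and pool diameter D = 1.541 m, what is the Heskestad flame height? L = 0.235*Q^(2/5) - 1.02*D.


Q^(2/5) = 35.098
0.235 * Q^(2/5) = 8.2481
1.02 * D = 1.5718
L = 6.6763 m

6.6763 m


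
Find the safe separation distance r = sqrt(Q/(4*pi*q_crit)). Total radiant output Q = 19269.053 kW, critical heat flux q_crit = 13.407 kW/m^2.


4*pi*q_crit = 168.48
Q/(4*pi*q_crit) = 114.37
r = sqrt(114.37) = 10.694 m

10.694 m


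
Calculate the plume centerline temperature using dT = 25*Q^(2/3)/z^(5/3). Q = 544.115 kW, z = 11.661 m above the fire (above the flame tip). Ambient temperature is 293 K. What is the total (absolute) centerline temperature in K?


Q^(2/3) = 66.649
z^(5/3) = 59.964
dT = 25 * 66.649 / 59.964 = 27.787 K
T = 293 + 27.787 = 320.79 K

320.79 K


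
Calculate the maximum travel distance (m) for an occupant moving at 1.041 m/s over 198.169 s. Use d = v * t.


d = 1.041 * 198.169 = 206.29 m

206.29 m


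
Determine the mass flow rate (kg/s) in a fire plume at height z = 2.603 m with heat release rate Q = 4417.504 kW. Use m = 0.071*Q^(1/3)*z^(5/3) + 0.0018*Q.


Q^(1/3) = 16.408
z^(5/3) = 4.9256
First term = 0.071 * 16.408 * 4.9256 = 5.7382
Second term = 0.0018 * 4417.504 = 7.9515
m = 13.690 kg/s

13.690 kg/s


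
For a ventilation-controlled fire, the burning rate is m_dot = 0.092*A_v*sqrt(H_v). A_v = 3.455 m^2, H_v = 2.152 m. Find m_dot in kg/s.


sqrt(H_v) = 1.4670
m_dot = 0.092 * 3.455 * 1.4670 = 0.46629 kg/s

0.46629 kg/s


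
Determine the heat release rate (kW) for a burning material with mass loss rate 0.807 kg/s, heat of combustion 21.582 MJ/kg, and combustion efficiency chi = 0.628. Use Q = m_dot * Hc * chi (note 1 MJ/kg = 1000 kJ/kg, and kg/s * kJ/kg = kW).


Hc = 21.582 MJ/kg = 21.582 * 1000 kJ/kg = 21582 kJ/kg
Q = 0.807 kg/s * 21582 kJ/kg * 0.628 = 10938 kW

10938 kW


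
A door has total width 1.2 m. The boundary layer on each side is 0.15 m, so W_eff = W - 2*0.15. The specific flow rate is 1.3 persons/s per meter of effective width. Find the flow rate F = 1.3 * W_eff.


W_eff = 1.2 - 0.30 = 0.9 m
F = 1.3 * 0.9 = 1.17 persons/s

1.17 persons/s


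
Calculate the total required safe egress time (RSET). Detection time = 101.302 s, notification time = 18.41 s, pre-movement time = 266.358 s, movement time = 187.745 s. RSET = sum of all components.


Total = 101.302 + 18.41 + 266.358 + 187.745 = 573.815 s

573.815 s


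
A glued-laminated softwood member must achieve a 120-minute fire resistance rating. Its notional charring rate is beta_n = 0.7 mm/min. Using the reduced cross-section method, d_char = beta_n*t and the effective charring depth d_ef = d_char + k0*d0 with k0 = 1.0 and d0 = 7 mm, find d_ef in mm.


d_char = 0.7 * 120 = 84 mm
d_ef = 84 + 1.0*7 = 91 mm

91 mm


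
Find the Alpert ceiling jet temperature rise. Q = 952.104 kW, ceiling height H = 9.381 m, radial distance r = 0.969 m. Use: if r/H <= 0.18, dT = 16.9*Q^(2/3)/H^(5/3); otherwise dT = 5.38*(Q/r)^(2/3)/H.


r/H = 0.969 / 9.381 = 0.10329
r/H <= 0.18, so dT = 16.9*Q^(2/3)/H^(5/3)
Q^(2/3) = 96.781
H^(5/3) = 41.727
dT = 16.9 * 96.781 / 41.727 = 39.198 K

39.198 K


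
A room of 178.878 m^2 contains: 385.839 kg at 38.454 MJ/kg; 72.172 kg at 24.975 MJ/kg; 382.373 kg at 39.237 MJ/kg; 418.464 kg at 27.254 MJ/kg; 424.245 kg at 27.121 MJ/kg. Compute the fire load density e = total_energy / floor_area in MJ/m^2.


Total energy = 385.839*38.454 + 72.172*24.975 + 382.373*39.237 + 418.464*27.254 + 424.245*27.121
= 14837.05 + 1802.496 + 15003.17 + 11404.82 + 11505.95
= 54553.48 MJ
e = 54553.48 / 178.878 = 304.98 MJ/m^2

304.98 MJ/m^2


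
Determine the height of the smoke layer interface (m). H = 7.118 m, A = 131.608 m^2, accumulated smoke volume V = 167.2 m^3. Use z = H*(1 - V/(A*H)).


V/(A*H) = 0.17848
1 - 0.17848 = 0.82152
z = 7.118 * 0.82152 = 5.8476 m

5.8476 m


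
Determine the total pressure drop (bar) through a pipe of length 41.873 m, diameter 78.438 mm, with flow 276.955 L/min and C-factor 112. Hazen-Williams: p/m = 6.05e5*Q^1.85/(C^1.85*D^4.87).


Q^1.85 = 32996
C^1.85 = 6180.9
D^4.87 = 1.6840e+09
p/m = 0.0019179 bar/m
p_total = 0.0019179 * 41.873 = 0.080306 bar

0.080306 bar


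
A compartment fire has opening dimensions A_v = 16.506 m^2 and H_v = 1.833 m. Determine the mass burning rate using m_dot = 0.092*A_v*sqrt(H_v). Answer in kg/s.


sqrt(H_v) = 1.3539
m_dot = 0.092 * 16.506 * 1.3539 = 2.0559 kg/s

2.0559 kg/s


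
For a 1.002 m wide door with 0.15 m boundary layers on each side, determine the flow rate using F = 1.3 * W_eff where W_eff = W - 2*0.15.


W_eff = 1.002 - 0.30 = 0.702 m
F = 1.3 * 0.702 = 0.91260 persons/s

0.91260 persons/s


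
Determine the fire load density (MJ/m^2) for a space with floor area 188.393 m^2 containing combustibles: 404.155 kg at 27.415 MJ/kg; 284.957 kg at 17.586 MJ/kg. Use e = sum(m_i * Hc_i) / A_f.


Total energy = 404.155*27.415 + 284.957*17.586
= 11079.91 + 5011.254
= 16091.16 MJ
e = 16091.16 / 188.393 = 85.413 MJ/m^2

85.413 MJ/m^2


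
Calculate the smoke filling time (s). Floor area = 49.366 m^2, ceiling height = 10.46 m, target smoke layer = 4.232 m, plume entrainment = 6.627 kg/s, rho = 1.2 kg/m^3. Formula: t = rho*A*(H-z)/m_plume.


H - z = 6.228 m
t = 1.2 * 49.366 * 6.228 / 6.627 = 55.673 s

55.673 s


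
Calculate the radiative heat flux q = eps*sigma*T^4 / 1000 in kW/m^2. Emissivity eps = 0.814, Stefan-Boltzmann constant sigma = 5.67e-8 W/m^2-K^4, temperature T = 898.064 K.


T^4 = 6.5047e+11
q = 0.814 * 5.67e-8 * 6.5047e+11 / 1000 = 30.022 kW/m^2

30.022 kW/m^2


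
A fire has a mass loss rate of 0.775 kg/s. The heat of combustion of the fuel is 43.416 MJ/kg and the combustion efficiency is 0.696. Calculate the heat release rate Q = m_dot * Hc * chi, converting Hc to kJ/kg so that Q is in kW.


Hc = 43.416 MJ/kg = 43.416 * 1000 kJ/kg = 43416 kJ/kg
Q = 0.775 kg/s * 43416 kJ/kg * 0.696 = 23419 kW

23419 kW


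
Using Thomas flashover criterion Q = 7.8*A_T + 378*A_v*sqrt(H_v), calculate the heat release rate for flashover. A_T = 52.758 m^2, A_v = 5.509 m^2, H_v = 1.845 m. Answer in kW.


7.8*A_T = 411.51
sqrt(H_v) = 1.3583
378*A_v*sqrt(H_v) = 2828.5
Q = 411.51 + 2828.5 = 3240.1 kW

3240.1 kW


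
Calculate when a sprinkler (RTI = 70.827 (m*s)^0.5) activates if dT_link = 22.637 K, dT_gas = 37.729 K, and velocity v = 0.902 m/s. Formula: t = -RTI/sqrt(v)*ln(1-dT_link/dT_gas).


dT_link/dT_gas = 0.59999
ln(1 - 0.59999) = -0.91626
t = -70.827 / sqrt(0.902) * -0.91626 = 68.331 s

68.331 s


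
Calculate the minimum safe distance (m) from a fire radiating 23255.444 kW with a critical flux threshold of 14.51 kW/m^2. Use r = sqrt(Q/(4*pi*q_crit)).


4*pi*q_crit = 182.34
Q/(4*pi*q_crit) = 127.54
r = sqrt(127.54) = 11.293 m

11.293 m


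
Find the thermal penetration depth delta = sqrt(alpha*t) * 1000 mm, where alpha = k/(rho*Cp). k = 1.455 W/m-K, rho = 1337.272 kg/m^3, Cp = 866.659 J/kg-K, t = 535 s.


alpha = 1.455 / (1337.272 * 866.659) = 1.2554e-06 m^2/s
alpha * t = 0.00067166
delta = sqrt(0.00067166) * 1000 = 25.916 mm

25.916 mm


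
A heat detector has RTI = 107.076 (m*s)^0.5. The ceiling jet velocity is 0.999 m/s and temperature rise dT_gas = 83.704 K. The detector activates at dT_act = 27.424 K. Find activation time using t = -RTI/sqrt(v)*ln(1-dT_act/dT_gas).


dT_act/dT_gas = 0.32763
ln(1 - 0.32763) = -0.39695
t = -107.076 / sqrt(0.999) * -0.39695 = 42.525 s

42.525 s


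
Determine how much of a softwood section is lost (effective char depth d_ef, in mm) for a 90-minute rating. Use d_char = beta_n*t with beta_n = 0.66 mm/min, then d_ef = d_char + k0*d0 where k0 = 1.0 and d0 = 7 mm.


d_char = 0.66 * 90 = 59.4 mm
d_ef = 59.4 + 1.0*7 = 66.4 mm

66.4 mm


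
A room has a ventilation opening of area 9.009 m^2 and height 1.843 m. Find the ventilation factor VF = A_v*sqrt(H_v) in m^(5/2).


sqrt(H_v) = 1.3576
VF = 9.009 * 1.3576 = 12.230 m^(5/2)

12.230 m^(5/2)


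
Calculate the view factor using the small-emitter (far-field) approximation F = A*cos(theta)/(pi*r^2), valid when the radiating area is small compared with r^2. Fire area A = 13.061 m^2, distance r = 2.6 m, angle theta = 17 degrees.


cos(17 deg) = 0.95630
pi*r^2 = 21.237
F = 13.061 * 0.95630 / 21.237 = 0.58813

0.58813


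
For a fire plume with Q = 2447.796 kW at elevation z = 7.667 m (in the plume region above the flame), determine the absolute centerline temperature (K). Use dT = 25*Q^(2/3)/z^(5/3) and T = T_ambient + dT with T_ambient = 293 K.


Q^(2/3) = 181.63
z^(5/3) = 29.811
dT = 25 * 181.63 / 29.811 = 152.32 K
T = 293 + 152.32 = 445.32 K

445.32 K


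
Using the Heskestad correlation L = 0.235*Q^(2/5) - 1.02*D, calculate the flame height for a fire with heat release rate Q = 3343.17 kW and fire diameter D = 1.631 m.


Q^(2/5) = 25.684
0.235 * Q^(2/5) = 6.0358
1.02 * D = 1.6636
L = 4.3721 m

4.3721 m


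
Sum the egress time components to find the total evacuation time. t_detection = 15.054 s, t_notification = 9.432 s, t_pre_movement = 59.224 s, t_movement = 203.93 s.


Total = 15.054 + 9.432 + 59.224 + 203.93 = 287.64 s

287.64 s


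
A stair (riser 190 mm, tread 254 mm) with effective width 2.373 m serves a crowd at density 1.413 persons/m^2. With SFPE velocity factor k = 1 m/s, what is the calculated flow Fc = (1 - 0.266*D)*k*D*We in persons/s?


1 - 0.266*D = 1 - 0.266*1.413 = 0.62414
Fs = 0.62414 * 1 * 1.413 = 0.88191 persons/(s*m)
Fc = 0.88191 * 2.373 = 2.0928 persons/s

2.0928 persons/s


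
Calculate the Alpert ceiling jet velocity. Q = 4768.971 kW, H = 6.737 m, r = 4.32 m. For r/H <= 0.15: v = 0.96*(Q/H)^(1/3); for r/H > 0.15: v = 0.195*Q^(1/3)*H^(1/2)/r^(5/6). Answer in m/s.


r/H = 4.32 / 6.737 = 0.64123
r/H > 0.15, so v = 0.195*Q^(1/3)*H^(1/2)/r^(5/6)
Q^(1/3) = 16.832
H^(1/2) = 2.5956
r^(5/6) = 3.3851
v = 0.195 * 16.832 * 2.5956 / 3.3851 = 2.5167 m/s

2.5167 m/s


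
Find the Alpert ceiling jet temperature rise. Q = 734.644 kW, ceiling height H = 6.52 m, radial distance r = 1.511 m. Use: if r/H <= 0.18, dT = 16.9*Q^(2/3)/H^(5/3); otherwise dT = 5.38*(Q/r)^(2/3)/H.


r/H = 1.511 / 6.52 = 0.23175
r/H > 0.18, so dT = 5.38*(Q/r)^(2/3)/H
Q/r = 486.20
(Q/r)^(2/3) = 61.831
dT = 5.38 * 61.831 / 6.52 = 51.020 K

51.020 K


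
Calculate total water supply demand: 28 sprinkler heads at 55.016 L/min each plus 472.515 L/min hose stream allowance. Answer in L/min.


Sprinkler demand = 28 * 55.016 = 1540.448 L/min
Total = 1540.448 + 472.515 = 2012.963 L/min

2012.963 L/min


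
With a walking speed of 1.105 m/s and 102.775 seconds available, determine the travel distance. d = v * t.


d = 1.105 * 102.775 = 113.57 m

113.57 m
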